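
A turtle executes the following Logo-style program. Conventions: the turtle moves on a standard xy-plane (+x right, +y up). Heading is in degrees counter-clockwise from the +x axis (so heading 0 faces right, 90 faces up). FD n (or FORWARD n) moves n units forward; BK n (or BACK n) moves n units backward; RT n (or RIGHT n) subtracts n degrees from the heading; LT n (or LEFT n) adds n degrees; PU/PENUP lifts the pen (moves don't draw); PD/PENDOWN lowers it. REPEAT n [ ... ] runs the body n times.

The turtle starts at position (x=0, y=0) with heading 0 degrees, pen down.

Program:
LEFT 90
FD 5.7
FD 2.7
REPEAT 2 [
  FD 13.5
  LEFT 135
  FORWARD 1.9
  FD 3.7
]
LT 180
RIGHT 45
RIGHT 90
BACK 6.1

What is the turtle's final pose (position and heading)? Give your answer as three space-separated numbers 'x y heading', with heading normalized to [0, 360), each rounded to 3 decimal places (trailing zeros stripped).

Executing turtle program step by step:
Start: pos=(0,0), heading=0, pen down
LT 90: heading 0 -> 90
FD 5.7: (0,0) -> (0,5.7) [heading=90, draw]
FD 2.7: (0,5.7) -> (0,8.4) [heading=90, draw]
REPEAT 2 [
  -- iteration 1/2 --
  FD 13.5: (0,8.4) -> (0,21.9) [heading=90, draw]
  LT 135: heading 90 -> 225
  FD 1.9: (0,21.9) -> (-1.344,20.556) [heading=225, draw]
  FD 3.7: (-1.344,20.556) -> (-3.96,17.94) [heading=225, draw]
  -- iteration 2/2 --
  FD 13.5: (-3.96,17.94) -> (-13.506,8.394) [heading=225, draw]
  LT 135: heading 225 -> 0
  FD 1.9: (-13.506,8.394) -> (-11.606,8.394) [heading=0, draw]
  FD 3.7: (-11.606,8.394) -> (-7.906,8.394) [heading=0, draw]
]
LT 180: heading 0 -> 180
RT 45: heading 180 -> 135
RT 90: heading 135 -> 45
BK 6.1: (-7.906,8.394) -> (-12.219,4.081) [heading=45, draw]
Final: pos=(-12.219,4.081), heading=45, 9 segment(s) drawn

Answer: -12.219 4.081 45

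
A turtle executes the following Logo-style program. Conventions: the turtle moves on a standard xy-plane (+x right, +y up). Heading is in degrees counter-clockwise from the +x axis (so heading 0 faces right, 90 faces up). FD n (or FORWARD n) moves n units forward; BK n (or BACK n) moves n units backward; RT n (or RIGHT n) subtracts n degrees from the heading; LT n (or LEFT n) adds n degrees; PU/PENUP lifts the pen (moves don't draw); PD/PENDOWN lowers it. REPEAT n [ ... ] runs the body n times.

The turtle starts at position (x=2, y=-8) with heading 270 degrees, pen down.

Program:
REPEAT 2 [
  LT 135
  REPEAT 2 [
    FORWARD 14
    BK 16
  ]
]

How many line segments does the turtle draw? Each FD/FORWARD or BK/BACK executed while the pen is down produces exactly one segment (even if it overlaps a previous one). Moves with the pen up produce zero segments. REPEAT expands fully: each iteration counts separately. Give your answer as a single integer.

Executing turtle program step by step:
Start: pos=(2,-8), heading=270, pen down
REPEAT 2 [
  -- iteration 1/2 --
  LT 135: heading 270 -> 45
  REPEAT 2 [
    -- iteration 1/2 --
    FD 14: (2,-8) -> (11.899,1.899) [heading=45, draw]
    BK 16: (11.899,1.899) -> (0.586,-9.414) [heading=45, draw]
    -- iteration 2/2 --
    FD 14: (0.586,-9.414) -> (10.485,0.485) [heading=45, draw]
    BK 16: (10.485,0.485) -> (-0.828,-10.828) [heading=45, draw]
  ]
  -- iteration 2/2 --
  LT 135: heading 45 -> 180
  REPEAT 2 [
    -- iteration 1/2 --
    FD 14: (-0.828,-10.828) -> (-14.828,-10.828) [heading=180, draw]
    BK 16: (-14.828,-10.828) -> (1.172,-10.828) [heading=180, draw]
    -- iteration 2/2 --
    FD 14: (1.172,-10.828) -> (-12.828,-10.828) [heading=180, draw]
    BK 16: (-12.828,-10.828) -> (3.172,-10.828) [heading=180, draw]
  ]
]
Final: pos=(3.172,-10.828), heading=180, 8 segment(s) drawn
Segments drawn: 8

Answer: 8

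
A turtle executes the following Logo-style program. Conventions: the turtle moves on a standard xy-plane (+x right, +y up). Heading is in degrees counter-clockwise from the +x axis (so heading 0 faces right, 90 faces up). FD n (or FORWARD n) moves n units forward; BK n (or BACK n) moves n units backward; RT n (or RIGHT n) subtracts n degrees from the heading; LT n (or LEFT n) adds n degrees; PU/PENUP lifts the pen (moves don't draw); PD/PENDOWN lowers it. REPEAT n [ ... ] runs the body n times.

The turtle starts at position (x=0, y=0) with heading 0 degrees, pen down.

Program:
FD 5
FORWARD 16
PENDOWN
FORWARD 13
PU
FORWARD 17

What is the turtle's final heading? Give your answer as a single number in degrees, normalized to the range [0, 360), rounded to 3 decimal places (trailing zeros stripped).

Executing turtle program step by step:
Start: pos=(0,0), heading=0, pen down
FD 5: (0,0) -> (5,0) [heading=0, draw]
FD 16: (5,0) -> (21,0) [heading=0, draw]
PD: pen down
FD 13: (21,0) -> (34,0) [heading=0, draw]
PU: pen up
FD 17: (34,0) -> (51,0) [heading=0, move]
Final: pos=(51,0), heading=0, 3 segment(s) drawn

Answer: 0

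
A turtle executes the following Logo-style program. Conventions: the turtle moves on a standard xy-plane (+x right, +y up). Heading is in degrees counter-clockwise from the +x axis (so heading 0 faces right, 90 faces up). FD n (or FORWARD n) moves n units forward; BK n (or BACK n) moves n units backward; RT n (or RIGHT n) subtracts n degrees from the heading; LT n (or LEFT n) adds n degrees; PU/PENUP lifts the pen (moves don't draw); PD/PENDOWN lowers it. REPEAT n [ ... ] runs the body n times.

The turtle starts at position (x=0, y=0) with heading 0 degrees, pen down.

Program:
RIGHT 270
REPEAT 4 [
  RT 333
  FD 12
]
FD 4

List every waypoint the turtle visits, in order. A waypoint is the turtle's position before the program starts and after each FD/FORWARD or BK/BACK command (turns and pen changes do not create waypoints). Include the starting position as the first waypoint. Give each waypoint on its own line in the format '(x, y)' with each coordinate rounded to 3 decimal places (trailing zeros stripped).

Answer: (0, 0)
(-5.448, 10.692)
(-15.156, 17.746)
(-27.008, 19.623)
(-38.421, 15.915)
(-42.225, 14.678)

Derivation:
Executing turtle program step by step:
Start: pos=(0,0), heading=0, pen down
RT 270: heading 0 -> 90
REPEAT 4 [
  -- iteration 1/4 --
  RT 333: heading 90 -> 117
  FD 12: (0,0) -> (-5.448,10.692) [heading=117, draw]
  -- iteration 2/4 --
  RT 333: heading 117 -> 144
  FD 12: (-5.448,10.692) -> (-15.156,17.746) [heading=144, draw]
  -- iteration 3/4 --
  RT 333: heading 144 -> 171
  FD 12: (-15.156,17.746) -> (-27.008,19.623) [heading=171, draw]
  -- iteration 4/4 --
  RT 333: heading 171 -> 198
  FD 12: (-27.008,19.623) -> (-38.421,15.915) [heading=198, draw]
]
FD 4: (-38.421,15.915) -> (-42.225,14.678) [heading=198, draw]
Final: pos=(-42.225,14.678), heading=198, 5 segment(s) drawn
Waypoints (6 total):
(0, 0)
(-5.448, 10.692)
(-15.156, 17.746)
(-27.008, 19.623)
(-38.421, 15.915)
(-42.225, 14.678)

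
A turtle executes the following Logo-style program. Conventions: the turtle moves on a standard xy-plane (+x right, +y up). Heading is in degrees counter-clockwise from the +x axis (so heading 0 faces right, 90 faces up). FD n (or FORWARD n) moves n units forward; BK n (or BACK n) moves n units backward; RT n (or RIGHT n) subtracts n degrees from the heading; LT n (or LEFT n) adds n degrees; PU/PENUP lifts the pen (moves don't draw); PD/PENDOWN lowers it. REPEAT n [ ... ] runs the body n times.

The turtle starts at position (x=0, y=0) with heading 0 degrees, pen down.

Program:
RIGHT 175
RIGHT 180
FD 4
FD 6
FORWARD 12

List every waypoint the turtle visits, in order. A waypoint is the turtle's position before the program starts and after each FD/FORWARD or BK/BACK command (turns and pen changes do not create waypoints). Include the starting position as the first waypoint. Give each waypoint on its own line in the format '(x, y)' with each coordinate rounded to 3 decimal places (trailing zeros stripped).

Executing turtle program step by step:
Start: pos=(0,0), heading=0, pen down
RT 175: heading 0 -> 185
RT 180: heading 185 -> 5
FD 4: (0,0) -> (3.985,0.349) [heading=5, draw]
FD 6: (3.985,0.349) -> (9.962,0.872) [heading=5, draw]
FD 12: (9.962,0.872) -> (21.916,1.917) [heading=5, draw]
Final: pos=(21.916,1.917), heading=5, 3 segment(s) drawn
Waypoints (4 total):
(0, 0)
(3.985, 0.349)
(9.962, 0.872)
(21.916, 1.917)

Answer: (0, 0)
(3.985, 0.349)
(9.962, 0.872)
(21.916, 1.917)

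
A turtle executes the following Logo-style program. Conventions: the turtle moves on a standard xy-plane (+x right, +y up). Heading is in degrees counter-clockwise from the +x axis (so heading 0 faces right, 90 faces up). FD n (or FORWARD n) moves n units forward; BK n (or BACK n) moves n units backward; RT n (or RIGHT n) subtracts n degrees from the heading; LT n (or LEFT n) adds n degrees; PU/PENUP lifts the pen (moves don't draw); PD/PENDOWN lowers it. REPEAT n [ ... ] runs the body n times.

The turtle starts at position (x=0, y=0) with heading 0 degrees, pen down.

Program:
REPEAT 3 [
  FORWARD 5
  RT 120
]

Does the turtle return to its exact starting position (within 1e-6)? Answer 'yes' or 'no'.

Answer: yes

Derivation:
Executing turtle program step by step:
Start: pos=(0,0), heading=0, pen down
REPEAT 3 [
  -- iteration 1/3 --
  FD 5: (0,0) -> (5,0) [heading=0, draw]
  RT 120: heading 0 -> 240
  -- iteration 2/3 --
  FD 5: (5,0) -> (2.5,-4.33) [heading=240, draw]
  RT 120: heading 240 -> 120
  -- iteration 3/3 --
  FD 5: (2.5,-4.33) -> (0,0) [heading=120, draw]
  RT 120: heading 120 -> 0
]
Final: pos=(0,0), heading=0, 3 segment(s) drawn

Start position: (0, 0)
Final position: (0, 0)
Distance = 0; < 1e-6 -> CLOSED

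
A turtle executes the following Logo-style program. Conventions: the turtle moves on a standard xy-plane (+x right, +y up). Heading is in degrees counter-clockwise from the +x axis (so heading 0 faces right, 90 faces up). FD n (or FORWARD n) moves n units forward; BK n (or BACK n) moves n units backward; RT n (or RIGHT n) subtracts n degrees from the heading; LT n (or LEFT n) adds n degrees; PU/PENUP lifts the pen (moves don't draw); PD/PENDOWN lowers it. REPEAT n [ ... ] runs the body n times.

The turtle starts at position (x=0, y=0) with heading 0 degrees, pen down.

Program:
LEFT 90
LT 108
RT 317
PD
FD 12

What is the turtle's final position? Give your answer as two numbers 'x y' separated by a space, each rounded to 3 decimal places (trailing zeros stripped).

Answer: -5.818 -10.495

Derivation:
Executing turtle program step by step:
Start: pos=(0,0), heading=0, pen down
LT 90: heading 0 -> 90
LT 108: heading 90 -> 198
RT 317: heading 198 -> 241
PD: pen down
FD 12: (0,0) -> (-5.818,-10.495) [heading=241, draw]
Final: pos=(-5.818,-10.495), heading=241, 1 segment(s) drawn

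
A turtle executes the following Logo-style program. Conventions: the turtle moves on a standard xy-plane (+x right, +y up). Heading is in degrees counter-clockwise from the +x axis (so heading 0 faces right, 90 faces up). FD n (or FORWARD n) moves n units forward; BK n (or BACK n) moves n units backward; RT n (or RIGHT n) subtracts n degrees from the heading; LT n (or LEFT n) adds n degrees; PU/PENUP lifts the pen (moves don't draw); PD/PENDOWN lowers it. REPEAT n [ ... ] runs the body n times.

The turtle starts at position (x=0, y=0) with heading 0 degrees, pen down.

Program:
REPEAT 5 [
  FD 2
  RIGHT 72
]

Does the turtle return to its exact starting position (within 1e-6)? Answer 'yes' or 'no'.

Executing turtle program step by step:
Start: pos=(0,0), heading=0, pen down
REPEAT 5 [
  -- iteration 1/5 --
  FD 2: (0,0) -> (2,0) [heading=0, draw]
  RT 72: heading 0 -> 288
  -- iteration 2/5 --
  FD 2: (2,0) -> (2.618,-1.902) [heading=288, draw]
  RT 72: heading 288 -> 216
  -- iteration 3/5 --
  FD 2: (2.618,-1.902) -> (1,-3.078) [heading=216, draw]
  RT 72: heading 216 -> 144
  -- iteration 4/5 --
  FD 2: (1,-3.078) -> (-0.618,-1.902) [heading=144, draw]
  RT 72: heading 144 -> 72
  -- iteration 5/5 --
  FD 2: (-0.618,-1.902) -> (0,0) [heading=72, draw]
  RT 72: heading 72 -> 0
]
Final: pos=(0,0), heading=0, 5 segment(s) drawn

Start position: (0, 0)
Final position: (0, 0)
Distance = 0; < 1e-6 -> CLOSED

Answer: yes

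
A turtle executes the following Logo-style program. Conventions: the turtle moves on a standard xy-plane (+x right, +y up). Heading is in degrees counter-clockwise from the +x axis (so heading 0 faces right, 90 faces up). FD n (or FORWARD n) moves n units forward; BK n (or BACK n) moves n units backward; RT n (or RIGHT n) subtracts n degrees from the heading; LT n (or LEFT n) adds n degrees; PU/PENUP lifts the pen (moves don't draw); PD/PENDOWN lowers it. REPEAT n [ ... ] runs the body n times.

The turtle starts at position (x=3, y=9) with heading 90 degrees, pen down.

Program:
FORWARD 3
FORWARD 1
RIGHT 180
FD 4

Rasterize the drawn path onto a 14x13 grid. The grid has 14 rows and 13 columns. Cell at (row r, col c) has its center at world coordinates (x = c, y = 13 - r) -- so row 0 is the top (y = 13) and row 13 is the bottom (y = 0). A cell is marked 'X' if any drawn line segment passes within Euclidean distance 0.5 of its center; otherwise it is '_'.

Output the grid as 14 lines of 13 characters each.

Answer: ___X_________
___X_________
___X_________
___X_________
___X_________
_____________
_____________
_____________
_____________
_____________
_____________
_____________
_____________
_____________

Derivation:
Segment 0: (3,9) -> (3,12)
Segment 1: (3,12) -> (3,13)
Segment 2: (3,13) -> (3,9)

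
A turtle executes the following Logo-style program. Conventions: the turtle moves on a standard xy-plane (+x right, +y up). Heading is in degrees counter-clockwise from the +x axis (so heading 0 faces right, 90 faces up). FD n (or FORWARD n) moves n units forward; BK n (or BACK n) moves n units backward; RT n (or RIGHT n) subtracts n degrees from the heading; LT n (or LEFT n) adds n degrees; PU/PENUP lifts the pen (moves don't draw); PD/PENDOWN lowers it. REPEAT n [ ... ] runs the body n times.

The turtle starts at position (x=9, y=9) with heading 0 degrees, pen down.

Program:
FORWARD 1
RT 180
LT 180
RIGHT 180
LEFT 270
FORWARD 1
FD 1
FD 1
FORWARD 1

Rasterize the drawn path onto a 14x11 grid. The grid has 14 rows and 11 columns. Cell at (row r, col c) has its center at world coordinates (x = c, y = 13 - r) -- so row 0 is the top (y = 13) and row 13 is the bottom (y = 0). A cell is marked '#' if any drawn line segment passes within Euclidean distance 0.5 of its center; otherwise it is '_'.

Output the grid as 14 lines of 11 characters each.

Segment 0: (9,9) -> (10,9)
Segment 1: (10,9) -> (10,10)
Segment 2: (10,10) -> (10,11)
Segment 3: (10,11) -> (10,12)
Segment 4: (10,12) -> (10,13)

Answer: __________#
__________#
__________#
__________#
_________##
___________
___________
___________
___________
___________
___________
___________
___________
___________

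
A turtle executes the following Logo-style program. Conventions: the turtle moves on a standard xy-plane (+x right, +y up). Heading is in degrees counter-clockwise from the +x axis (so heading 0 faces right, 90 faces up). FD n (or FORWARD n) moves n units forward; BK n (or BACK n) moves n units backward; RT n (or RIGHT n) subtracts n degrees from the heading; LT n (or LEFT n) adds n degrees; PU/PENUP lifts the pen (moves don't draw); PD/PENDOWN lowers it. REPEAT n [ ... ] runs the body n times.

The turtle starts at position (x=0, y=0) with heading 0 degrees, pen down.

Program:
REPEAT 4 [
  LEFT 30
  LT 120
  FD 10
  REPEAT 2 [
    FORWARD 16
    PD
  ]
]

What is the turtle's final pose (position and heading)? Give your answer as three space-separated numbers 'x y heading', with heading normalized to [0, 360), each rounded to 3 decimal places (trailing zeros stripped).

Executing turtle program step by step:
Start: pos=(0,0), heading=0, pen down
REPEAT 4 [
  -- iteration 1/4 --
  LT 30: heading 0 -> 30
  LT 120: heading 30 -> 150
  FD 10: (0,0) -> (-8.66,5) [heading=150, draw]
  REPEAT 2 [
    -- iteration 1/2 --
    FD 16: (-8.66,5) -> (-22.517,13) [heading=150, draw]
    PD: pen down
    -- iteration 2/2 --
    FD 16: (-22.517,13) -> (-36.373,21) [heading=150, draw]
    PD: pen down
  ]
  -- iteration 2/4 --
  LT 30: heading 150 -> 180
  LT 120: heading 180 -> 300
  FD 10: (-36.373,21) -> (-31.373,12.34) [heading=300, draw]
  REPEAT 2 [
    -- iteration 1/2 --
    FD 16: (-31.373,12.34) -> (-23.373,-1.517) [heading=300, draw]
    PD: pen down
    -- iteration 2/2 --
    FD 16: (-23.373,-1.517) -> (-15.373,-15.373) [heading=300, draw]
    PD: pen down
  ]
  -- iteration 3/4 --
  LT 30: heading 300 -> 330
  LT 120: heading 330 -> 90
  FD 10: (-15.373,-15.373) -> (-15.373,-5.373) [heading=90, draw]
  REPEAT 2 [
    -- iteration 1/2 --
    FD 16: (-15.373,-5.373) -> (-15.373,10.627) [heading=90, draw]
    PD: pen down
    -- iteration 2/2 --
    FD 16: (-15.373,10.627) -> (-15.373,26.627) [heading=90, draw]
    PD: pen down
  ]
  -- iteration 4/4 --
  LT 30: heading 90 -> 120
  LT 120: heading 120 -> 240
  FD 10: (-15.373,26.627) -> (-20.373,17.967) [heading=240, draw]
  REPEAT 2 [
    -- iteration 1/2 --
    FD 16: (-20.373,17.967) -> (-28.373,4.11) [heading=240, draw]
    PD: pen down
    -- iteration 2/2 --
    FD 16: (-28.373,4.11) -> (-36.373,-9.746) [heading=240, draw]
    PD: pen down
  ]
]
Final: pos=(-36.373,-9.746), heading=240, 12 segment(s) drawn

Answer: -36.373 -9.746 240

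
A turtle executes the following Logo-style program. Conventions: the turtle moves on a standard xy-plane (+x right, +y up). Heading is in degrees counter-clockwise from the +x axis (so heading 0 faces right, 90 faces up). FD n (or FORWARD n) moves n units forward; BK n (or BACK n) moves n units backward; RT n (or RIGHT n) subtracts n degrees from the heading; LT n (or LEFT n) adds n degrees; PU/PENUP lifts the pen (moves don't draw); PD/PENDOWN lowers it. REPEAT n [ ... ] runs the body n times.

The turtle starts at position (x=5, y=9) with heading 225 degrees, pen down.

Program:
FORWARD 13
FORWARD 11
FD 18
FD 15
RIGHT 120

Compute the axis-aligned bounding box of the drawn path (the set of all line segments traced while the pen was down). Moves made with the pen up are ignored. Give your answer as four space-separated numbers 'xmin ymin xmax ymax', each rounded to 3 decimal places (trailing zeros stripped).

Answer: -35.305 -31.305 5 9

Derivation:
Executing turtle program step by step:
Start: pos=(5,9), heading=225, pen down
FD 13: (5,9) -> (-4.192,-0.192) [heading=225, draw]
FD 11: (-4.192,-0.192) -> (-11.971,-7.971) [heading=225, draw]
FD 18: (-11.971,-7.971) -> (-24.698,-20.698) [heading=225, draw]
FD 15: (-24.698,-20.698) -> (-35.305,-31.305) [heading=225, draw]
RT 120: heading 225 -> 105
Final: pos=(-35.305,-31.305), heading=105, 4 segment(s) drawn

Segment endpoints: x in {-35.305, -24.698, -11.971, -4.192, 5}, y in {-31.305, -20.698, -7.971, -0.192, 9}
xmin=-35.305, ymin=-31.305, xmax=5, ymax=9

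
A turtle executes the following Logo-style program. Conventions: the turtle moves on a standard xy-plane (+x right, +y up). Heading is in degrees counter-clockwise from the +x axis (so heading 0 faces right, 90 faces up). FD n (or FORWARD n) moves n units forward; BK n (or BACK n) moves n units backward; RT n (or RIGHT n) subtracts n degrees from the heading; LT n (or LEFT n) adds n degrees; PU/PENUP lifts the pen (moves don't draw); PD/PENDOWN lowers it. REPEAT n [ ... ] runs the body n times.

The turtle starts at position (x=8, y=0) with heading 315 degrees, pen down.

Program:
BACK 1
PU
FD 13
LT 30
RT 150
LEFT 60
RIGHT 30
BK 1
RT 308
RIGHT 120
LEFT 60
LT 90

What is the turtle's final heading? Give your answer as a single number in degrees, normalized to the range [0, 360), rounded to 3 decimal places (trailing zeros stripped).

Answer: 307

Derivation:
Executing turtle program step by step:
Start: pos=(8,0), heading=315, pen down
BK 1: (8,0) -> (7.293,0.707) [heading=315, draw]
PU: pen up
FD 13: (7.293,0.707) -> (16.485,-8.485) [heading=315, move]
LT 30: heading 315 -> 345
RT 150: heading 345 -> 195
LT 60: heading 195 -> 255
RT 30: heading 255 -> 225
BK 1: (16.485,-8.485) -> (17.192,-7.778) [heading=225, move]
RT 308: heading 225 -> 277
RT 120: heading 277 -> 157
LT 60: heading 157 -> 217
LT 90: heading 217 -> 307
Final: pos=(17.192,-7.778), heading=307, 1 segment(s) drawn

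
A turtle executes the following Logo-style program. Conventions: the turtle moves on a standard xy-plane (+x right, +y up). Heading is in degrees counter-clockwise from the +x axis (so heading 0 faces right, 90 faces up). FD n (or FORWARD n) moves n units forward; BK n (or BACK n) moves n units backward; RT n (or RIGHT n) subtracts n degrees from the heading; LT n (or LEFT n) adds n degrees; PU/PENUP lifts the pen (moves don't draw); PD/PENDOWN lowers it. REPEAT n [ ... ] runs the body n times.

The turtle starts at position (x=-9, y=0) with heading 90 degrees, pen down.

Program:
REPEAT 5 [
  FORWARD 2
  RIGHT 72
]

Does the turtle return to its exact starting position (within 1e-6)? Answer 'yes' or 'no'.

Executing turtle program step by step:
Start: pos=(-9,0), heading=90, pen down
REPEAT 5 [
  -- iteration 1/5 --
  FD 2: (-9,0) -> (-9,2) [heading=90, draw]
  RT 72: heading 90 -> 18
  -- iteration 2/5 --
  FD 2: (-9,2) -> (-7.098,2.618) [heading=18, draw]
  RT 72: heading 18 -> 306
  -- iteration 3/5 --
  FD 2: (-7.098,2.618) -> (-5.922,1) [heading=306, draw]
  RT 72: heading 306 -> 234
  -- iteration 4/5 --
  FD 2: (-5.922,1) -> (-7.098,-0.618) [heading=234, draw]
  RT 72: heading 234 -> 162
  -- iteration 5/5 --
  FD 2: (-7.098,-0.618) -> (-9,0) [heading=162, draw]
  RT 72: heading 162 -> 90
]
Final: pos=(-9,0), heading=90, 5 segment(s) drawn

Start position: (-9, 0)
Final position: (-9, 0)
Distance = 0; < 1e-6 -> CLOSED

Answer: yes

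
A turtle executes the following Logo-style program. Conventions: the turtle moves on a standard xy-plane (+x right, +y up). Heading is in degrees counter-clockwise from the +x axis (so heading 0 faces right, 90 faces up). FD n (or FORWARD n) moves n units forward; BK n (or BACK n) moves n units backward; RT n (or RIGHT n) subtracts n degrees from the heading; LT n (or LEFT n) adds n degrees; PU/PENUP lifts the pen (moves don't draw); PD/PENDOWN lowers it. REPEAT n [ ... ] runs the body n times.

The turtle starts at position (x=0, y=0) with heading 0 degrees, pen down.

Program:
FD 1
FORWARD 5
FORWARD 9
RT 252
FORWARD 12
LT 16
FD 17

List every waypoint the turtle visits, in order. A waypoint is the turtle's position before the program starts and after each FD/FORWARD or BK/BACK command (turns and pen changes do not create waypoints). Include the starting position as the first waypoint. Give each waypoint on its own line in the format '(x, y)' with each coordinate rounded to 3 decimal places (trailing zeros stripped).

Answer: (0, 0)
(1, 0)
(6, 0)
(15, 0)
(11.292, 11.413)
(1.786, 25.506)

Derivation:
Executing turtle program step by step:
Start: pos=(0,0), heading=0, pen down
FD 1: (0,0) -> (1,0) [heading=0, draw]
FD 5: (1,0) -> (6,0) [heading=0, draw]
FD 9: (6,0) -> (15,0) [heading=0, draw]
RT 252: heading 0 -> 108
FD 12: (15,0) -> (11.292,11.413) [heading=108, draw]
LT 16: heading 108 -> 124
FD 17: (11.292,11.413) -> (1.786,25.506) [heading=124, draw]
Final: pos=(1.786,25.506), heading=124, 5 segment(s) drawn
Waypoints (6 total):
(0, 0)
(1, 0)
(6, 0)
(15, 0)
(11.292, 11.413)
(1.786, 25.506)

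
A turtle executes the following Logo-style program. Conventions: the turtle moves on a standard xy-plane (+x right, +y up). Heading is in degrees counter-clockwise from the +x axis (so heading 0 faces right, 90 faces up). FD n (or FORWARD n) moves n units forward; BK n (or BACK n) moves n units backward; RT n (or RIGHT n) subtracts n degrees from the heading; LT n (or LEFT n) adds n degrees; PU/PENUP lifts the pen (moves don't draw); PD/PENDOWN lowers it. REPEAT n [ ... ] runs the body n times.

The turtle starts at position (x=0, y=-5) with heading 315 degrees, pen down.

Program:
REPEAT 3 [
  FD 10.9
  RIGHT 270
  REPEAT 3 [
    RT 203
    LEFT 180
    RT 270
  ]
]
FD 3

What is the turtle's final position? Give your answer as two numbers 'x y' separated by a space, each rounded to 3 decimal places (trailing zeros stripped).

Answer: -8.538 -19.241

Derivation:
Executing turtle program step by step:
Start: pos=(0,-5), heading=315, pen down
REPEAT 3 [
  -- iteration 1/3 --
  FD 10.9: (0,-5) -> (7.707,-12.707) [heading=315, draw]
  RT 270: heading 315 -> 45
  REPEAT 3 [
    -- iteration 1/3 --
    RT 203: heading 45 -> 202
    LT 180: heading 202 -> 22
    RT 270: heading 22 -> 112
    -- iteration 2/3 --
    RT 203: heading 112 -> 269
    LT 180: heading 269 -> 89
    RT 270: heading 89 -> 179
    -- iteration 3/3 --
    RT 203: heading 179 -> 336
    LT 180: heading 336 -> 156
    RT 270: heading 156 -> 246
  ]
  -- iteration 2/3 --
  FD 10.9: (7.707,-12.707) -> (3.274,-22.665) [heading=246, draw]
  RT 270: heading 246 -> 336
  REPEAT 3 [
    -- iteration 1/3 --
    RT 203: heading 336 -> 133
    LT 180: heading 133 -> 313
    RT 270: heading 313 -> 43
    -- iteration 2/3 --
    RT 203: heading 43 -> 200
    LT 180: heading 200 -> 20
    RT 270: heading 20 -> 110
    -- iteration 3/3 --
    RT 203: heading 110 -> 267
    LT 180: heading 267 -> 87
    RT 270: heading 87 -> 177
  ]
  -- iteration 3/3 --
  FD 10.9: (3.274,-22.665) -> (-7.611,-22.095) [heading=177, draw]
  RT 270: heading 177 -> 267
  REPEAT 3 [
    -- iteration 1/3 --
    RT 203: heading 267 -> 64
    LT 180: heading 64 -> 244
    RT 270: heading 244 -> 334
    -- iteration 2/3 --
    RT 203: heading 334 -> 131
    LT 180: heading 131 -> 311
    RT 270: heading 311 -> 41
    -- iteration 3/3 --
    RT 203: heading 41 -> 198
    LT 180: heading 198 -> 18
    RT 270: heading 18 -> 108
  ]
]
FD 3: (-7.611,-22.095) -> (-8.538,-19.241) [heading=108, draw]
Final: pos=(-8.538,-19.241), heading=108, 4 segment(s) drawn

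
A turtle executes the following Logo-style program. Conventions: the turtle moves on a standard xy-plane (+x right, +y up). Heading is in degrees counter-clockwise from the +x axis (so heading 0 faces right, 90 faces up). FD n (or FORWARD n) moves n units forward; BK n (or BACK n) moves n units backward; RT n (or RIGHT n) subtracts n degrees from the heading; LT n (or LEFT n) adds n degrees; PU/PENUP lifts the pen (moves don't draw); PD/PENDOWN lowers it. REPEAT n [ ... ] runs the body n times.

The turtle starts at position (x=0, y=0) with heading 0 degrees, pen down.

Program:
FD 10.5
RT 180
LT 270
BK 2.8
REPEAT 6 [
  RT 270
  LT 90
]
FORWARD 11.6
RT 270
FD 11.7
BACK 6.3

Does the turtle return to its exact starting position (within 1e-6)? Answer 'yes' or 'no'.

Executing turtle program step by step:
Start: pos=(0,0), heading=0, pen down
FD 10.5: (0,0) -> (10.5,0) [heading=0, draw]
RT 180: heading 0 -> 180
LT 270: heading 180 -> 90
BK 2.8: (10.5,0) -> (10.5,-2.8) [heading=90, draw]
REPEAT 6 [
  -- iteration 1/6 --
  RT 270: heading 90 -> 180
  LT 90: heading 180 -> 270
  -- iteration 2/6 --
  RT 270: heading 270 -> 0
  LT 90: heading 0 -> 90
  -- iteration 3/6 --
  RT 270: heading 90 -> 180
  LT 90: heading 180 -> 270
  -- iteration 4/6 --
  RT 270: heading 270 -> 0
  LT 90: heading 0 -> 90
  -- iteration 5/6 --
  RT 270: heading 90 -> 180
  LT 90: heading 180 -> 270
  -- iteration 6/6 --
  RT 270: heading 270 -> 0
  LT 90: heading 0 -> 90
]
FD 11.6: (10.5,-2.8) -> (10.5,8.8) [heading=90, draw]
RT 270: heading 90 -> 180
FD 11.7: (10.5,8.8) -> (-1.2,8.8) [heading=180, draw]
BK 6.3: (-1.2,8.8) -> (5.1,8.8) [heading=180, draw]
Final: pos=(5.1,8.8), heading=180, 5 segment(s) drawn

Start position: (0, 0)
Final position: (5.1, 8.8)
Distance = 10.171; >= 1e-6 -> NOT closed

Answer: no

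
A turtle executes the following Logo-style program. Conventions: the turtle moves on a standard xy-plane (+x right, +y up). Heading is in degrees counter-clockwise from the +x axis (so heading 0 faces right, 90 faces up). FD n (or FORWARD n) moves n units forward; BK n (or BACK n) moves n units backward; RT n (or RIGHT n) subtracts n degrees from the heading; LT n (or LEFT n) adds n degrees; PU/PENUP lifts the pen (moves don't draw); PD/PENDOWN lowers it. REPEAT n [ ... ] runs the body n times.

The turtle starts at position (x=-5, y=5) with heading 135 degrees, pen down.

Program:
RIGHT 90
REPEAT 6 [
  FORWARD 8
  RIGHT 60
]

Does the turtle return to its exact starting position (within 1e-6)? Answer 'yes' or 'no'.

Answer: yes

Derivation:
Executing turtle program step by step:
Start: pos=(-5,5), heading=135, pen down
RT 90: heading 135 -> 45
REPEAT 6 [
  -- iteration 1/6 --
  FD 8: (-5,5) -> (0.657,10.657) [heading=45, draw]
  RT 60: heading 45 -> 345
  -- iteration 2/6 --
  FD 8: (0.657,10.657) -> (8.384,8.586) [heading=345, draw]
  RT 60: heading 345 -> 285
  -- iteration 3/6 --
  FD 8: (8.384,8.586) -> (10.455,0.859) [heading=285, draw]
  RT 60: heading 285 -> 225
  -- iteration 4/6 --
  FD 8: (10.455,0.859) -> (4.798,-4.798) [heading=225, draw]
  RT 60: heading 225 -> 165
  -- iteration 5/6 --
  FD 8: (4.798,-4.798) -> (-2.929,-2.727) [heading=165, draw]
  RT 60: heading 165 -> 105
  -- iteration 6/6 --
  FD 8: (-2.929,-2.727) -> (-5,5) [heading=105, draw]
  RT 60: heading 105 -> 45
]
Final: pos=(-5,5), heading=45, 6 segment(s) drawn

Start position: (-5, 5)
Final position: (-5, 5)
Distance = 0; < 1e-6 -> CLOSED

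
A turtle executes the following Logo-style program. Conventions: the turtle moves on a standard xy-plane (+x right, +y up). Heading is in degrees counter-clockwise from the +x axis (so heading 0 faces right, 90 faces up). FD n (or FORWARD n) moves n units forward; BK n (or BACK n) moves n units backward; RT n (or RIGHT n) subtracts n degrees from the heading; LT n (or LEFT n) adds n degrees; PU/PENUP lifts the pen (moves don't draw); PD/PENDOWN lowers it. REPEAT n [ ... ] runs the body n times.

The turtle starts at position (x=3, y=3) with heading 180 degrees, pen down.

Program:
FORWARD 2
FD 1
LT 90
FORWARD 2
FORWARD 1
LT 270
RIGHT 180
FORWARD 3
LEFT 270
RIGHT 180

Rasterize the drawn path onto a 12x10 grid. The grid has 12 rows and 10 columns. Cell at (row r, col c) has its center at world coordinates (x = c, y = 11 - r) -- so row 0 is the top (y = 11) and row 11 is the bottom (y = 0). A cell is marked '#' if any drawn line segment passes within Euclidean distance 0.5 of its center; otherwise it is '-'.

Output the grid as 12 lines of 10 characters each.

Answer: ----------
----------
----------
----------
----------
----------
----------
----------
####------
#---------
#---------
####------

Derivation:
Segment 0: (3,3) -> (1,3)
Segment 1: (1,3) -> (0,3)
Segment 2: (0,3) -> (-0,1)
Segment 3: (-0,1) -> (-0,0)
Segment 4: (-0,0) -> (3,-0)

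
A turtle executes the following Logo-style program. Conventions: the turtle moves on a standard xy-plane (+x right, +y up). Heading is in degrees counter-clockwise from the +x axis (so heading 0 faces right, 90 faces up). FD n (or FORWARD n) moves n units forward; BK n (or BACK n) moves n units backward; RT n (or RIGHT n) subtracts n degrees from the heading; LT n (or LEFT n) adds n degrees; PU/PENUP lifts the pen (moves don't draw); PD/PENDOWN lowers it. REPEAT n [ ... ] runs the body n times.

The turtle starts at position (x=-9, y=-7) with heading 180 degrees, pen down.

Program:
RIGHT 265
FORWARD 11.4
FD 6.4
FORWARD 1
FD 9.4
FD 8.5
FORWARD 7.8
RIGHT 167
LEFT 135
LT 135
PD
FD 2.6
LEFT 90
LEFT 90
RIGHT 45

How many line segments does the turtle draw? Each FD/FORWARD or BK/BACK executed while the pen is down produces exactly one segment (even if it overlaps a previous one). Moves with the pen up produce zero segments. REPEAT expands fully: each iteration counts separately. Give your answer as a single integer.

Executing turtle program step by step:
Start: pos=(-9,-7), heading=180, pen down
RT 265: heading 180 -> 275
FD 11.4: (-9,-7) -> (-8.006,-18.357) [heading=275, draw]
FD 6.4: (-8.006,-18.357) -> (-7.449,-24.732) [heading=275, draw]
FD 1: (-7.449,-24.732) -> (-7.361,-25.728) [heading=275, draw]
FD 9.4: (-7.361,-25.728) -> (-6.542,-35.093) [heading=275, draw]
FD 8.5: (-6.542,-35.093) -> (-5.801,-43.56) [heading=275, draw]
FD 7.8: (-5.801,-43.56) -> (-5.122,-51.331) [heading=275, draw]
RT 167: heading 275 -> 108
LT 135: heading 108 -> 243
LT 135: heading 243 -> 18
PD: pen down
FD 2.6: (-5.122,-51.331) -> (-2.649,-50.527) [heading=18, draw]
LT 90: heading 18 -> 108
LT 90: heading 108 -> 198
RT 45: heading 198 -> 153
Final: pos=(-2.649,-50.527), heading=153, 7 segment(s) drawn
Segments drawn: 7

Answer: 7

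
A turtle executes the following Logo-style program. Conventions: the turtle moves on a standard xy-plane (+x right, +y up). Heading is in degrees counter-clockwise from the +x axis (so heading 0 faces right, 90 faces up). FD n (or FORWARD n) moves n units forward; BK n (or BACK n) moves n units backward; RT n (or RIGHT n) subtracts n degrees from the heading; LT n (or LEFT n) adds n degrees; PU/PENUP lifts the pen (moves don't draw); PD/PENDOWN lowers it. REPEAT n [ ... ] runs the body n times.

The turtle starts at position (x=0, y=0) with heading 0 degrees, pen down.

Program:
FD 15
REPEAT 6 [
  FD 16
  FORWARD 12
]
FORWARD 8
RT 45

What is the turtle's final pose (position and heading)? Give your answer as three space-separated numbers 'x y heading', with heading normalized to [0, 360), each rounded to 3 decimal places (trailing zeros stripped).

Answer: 191 0 315

Derivation:
Executing turtle program step by step:
Start: pos=(0,0), heading=0, pen down
FD 15: (0,0) -> (15,0) [heading=0, draw]
REPEAT 6 [
  -- iteration 1/6 --
  FD 16: (15,0) -> (31,0) [heading=0, draw]
  FD 12: (31,0) -> (43,0) [heading=0, draw]
  -- iteration 2/6 --
  FD 16: (43,0) -> (59,0) [heading=0, draw]
  FD 12: (59,0) -> (71,0) [heading=0, draw]
  -- iteration 3/6 --
  FD 16: (71,0) -> (87,0) [heading=0, draw]
  FD 12: (87,0) -> (99,0) [heading=0, draw]
  -- iteration 4/6 --
  FD 16: (99,0) -> (115,0) [heading=0, draw]
  FD 12: (115,0) -> (127,0) [heading=0, draw]
  -- iteration 5/6 --
  FD 16: (127,0) -> (143,0) [heading=0, draw]
  FD 12: (143,0) -> (155,0) [heading=0, draw]
  -- iteration 6/6 --
  FD 16: (155,0) -> (171,0) [heading=0, draw]
  FD 12: (171,0) -> (183,0) [heading=0, draw]
]
FD 8: (183,0) -> (191,0) [heading=0, draw]
RT 45: heading 0 -> 315
Final: pos=(191,0), heading=315, 14 segment(s) drawn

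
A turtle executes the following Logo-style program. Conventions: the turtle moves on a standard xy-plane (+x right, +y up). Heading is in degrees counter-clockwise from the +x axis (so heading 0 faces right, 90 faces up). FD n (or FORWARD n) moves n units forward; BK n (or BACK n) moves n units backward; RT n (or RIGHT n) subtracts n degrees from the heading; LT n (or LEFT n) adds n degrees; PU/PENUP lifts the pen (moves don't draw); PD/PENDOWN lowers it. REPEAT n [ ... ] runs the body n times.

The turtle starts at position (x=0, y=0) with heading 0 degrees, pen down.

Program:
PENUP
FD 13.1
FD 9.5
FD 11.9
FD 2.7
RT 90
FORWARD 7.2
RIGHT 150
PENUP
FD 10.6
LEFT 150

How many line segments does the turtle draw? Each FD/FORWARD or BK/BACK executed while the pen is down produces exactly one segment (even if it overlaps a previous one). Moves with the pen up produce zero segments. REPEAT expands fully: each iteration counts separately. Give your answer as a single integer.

Executing turtle program step by step:
Start: pos=(0,0), heading=0, pen down
PU: pen up
FD 13.1: (0,0) -> (13.1,0) [heading=0, move]
FD 9.5: (13.1,0) -> (22.6,0) [heading=0, move]
FD 11.9: (22.6,0) -> (34.5,0) [heading=0, move]
FD 2.7: (34.5,0) -> (37.2,0) [heading=0, move]
RT 90: heading 0 -> 270
FD 7.2: (37.2,0) -> (37.2,-7.2) [heading=270, move]
RT 150: heading 270 -> 120
PU: pen up
FD 10.6: (37.2,-7.2) -> (31.9,1.98) [heading=120, move]
LT 150: heading 120 -> 270
Final: pos=(31.9,1.98), heading=270, 0 segment(s) drawn
Segments drawn: 0

Answer: 0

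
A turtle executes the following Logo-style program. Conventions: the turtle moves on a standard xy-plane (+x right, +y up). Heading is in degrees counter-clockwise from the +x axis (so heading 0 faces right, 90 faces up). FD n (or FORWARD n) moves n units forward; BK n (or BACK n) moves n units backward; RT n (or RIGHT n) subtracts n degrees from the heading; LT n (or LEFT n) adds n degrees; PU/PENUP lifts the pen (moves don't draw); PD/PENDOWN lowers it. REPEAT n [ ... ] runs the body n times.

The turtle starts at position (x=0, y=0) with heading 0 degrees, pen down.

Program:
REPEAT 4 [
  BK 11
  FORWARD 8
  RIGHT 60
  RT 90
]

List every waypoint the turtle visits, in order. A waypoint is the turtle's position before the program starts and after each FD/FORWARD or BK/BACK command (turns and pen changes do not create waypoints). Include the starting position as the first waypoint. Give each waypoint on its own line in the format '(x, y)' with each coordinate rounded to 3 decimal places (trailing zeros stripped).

Executing turtle program step by step:
Start: pos=(0,0), heading=0, pen down
REPEAT 4 [
  -- iteration 1/4 --
  BK 11: (0,0) -> (-11,0) [heading=0, draw]
  FD 8: (-11,0) -> (-3,0) [heading=0, draw]
  RT 60: heading 0 -> 300
  RT 90: heading 300 -> 210
  -- iteration 2/4 --
  BK 11: (-3,0) -> (6.526,5.5) [heading=210, draw]
  FD 8: (6.526,5.5) -> (-0.402,1.5) [heading=210, draw]
  RT 60: heading 210 -> 150
  RT 90: heading 150 -> 60
  -- iteration 3/4 --
  BK 11: (-0.402,1.5) -> (-5.902,-8.026) [heading=60, draw]
  FD 8: (-5.902,-8.026) -> (-1.902,-1.098) [heading=60, draw]
  RT 60: heading 60 -> 0
  RT 90: heading 0 -> 270
  -- iteration 4/4 --
  BK 11: (-1.902,-1.098) -> (-1.902,9.902) [heading=270, draw]
  FD 8: (-1.902,9.902) -> (-1.902,1.902) [heading=270, draw]
  RT 60: heading 270 -> 210
  RT 90: heading 210 -> 120
]
Final: pos=(-1.902,1.902), heading=120, 8 segment(s) drawn
Waypoints (9 total):
(0, 0)
(-11, 0)
(-3, 0)
(6.526, 5.5)
(-0.402, 1.5)
(-5.902, -8.026)
(-1.902, -1.098)
(-1.902, 9.902)
(-1.902, 1.902)

Answer: (0, 0)
(-11, 0)
(-3, 0)
(6.526, 5.5)
(-0.402, 1.5)
(-5.902, -8.026)
(-1.902, -1.098)
(-1.902, 9.902)
(-1.902, 1.902)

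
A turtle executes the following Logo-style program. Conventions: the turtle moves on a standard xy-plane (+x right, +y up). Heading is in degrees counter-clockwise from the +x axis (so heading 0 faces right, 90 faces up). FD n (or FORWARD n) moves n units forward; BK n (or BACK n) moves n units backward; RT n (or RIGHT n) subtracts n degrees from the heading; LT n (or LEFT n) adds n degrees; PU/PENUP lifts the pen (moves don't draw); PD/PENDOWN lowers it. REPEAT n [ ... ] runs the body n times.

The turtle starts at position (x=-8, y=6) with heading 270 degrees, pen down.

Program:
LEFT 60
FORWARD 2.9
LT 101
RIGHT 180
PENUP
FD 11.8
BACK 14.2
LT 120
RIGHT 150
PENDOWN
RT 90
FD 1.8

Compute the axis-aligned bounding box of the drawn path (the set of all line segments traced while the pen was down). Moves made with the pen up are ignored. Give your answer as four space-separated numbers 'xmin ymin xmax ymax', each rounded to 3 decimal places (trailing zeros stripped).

Executing turtle program step by step:
Start: pos=(-8,6), heading=270, pen down
LT 60: heading 270 -> 330
FD 2.9: (-8,6) -> (-5.489,4.55) [heading=330, draw]
LT 101: heading 330 -> 71
RT 180: heading 71 -> 251
PU: pen up
FD 11.8: (-5.489,4.55) -> (-9.33,-6.607) [heading=251, move]
BK 14.2: (-9.33,-6.607) -> (-4.707,6.819) [heading=251, move]
LT 120: heading 251 -> 11
RT 150: heading 11 -> 221
PD: pen down
RT 90: heading 221 -> 131
FD 1.8: (-4.707,6.819) -> (-5.888,8.178) [heading=131, draw]
Final: pos=(-5.888,8.178), heading=131, 2 segment(s) drawn

Segment endpoints: x in {-8, -5.888, -5.489, -4.707}, y in {4.55, 6, 6.819, 8.178}
xmin=-8, ymin=4.55, xmax=-4.707, ymax=8.178

Answer: -8 4.55 -4.707 8.178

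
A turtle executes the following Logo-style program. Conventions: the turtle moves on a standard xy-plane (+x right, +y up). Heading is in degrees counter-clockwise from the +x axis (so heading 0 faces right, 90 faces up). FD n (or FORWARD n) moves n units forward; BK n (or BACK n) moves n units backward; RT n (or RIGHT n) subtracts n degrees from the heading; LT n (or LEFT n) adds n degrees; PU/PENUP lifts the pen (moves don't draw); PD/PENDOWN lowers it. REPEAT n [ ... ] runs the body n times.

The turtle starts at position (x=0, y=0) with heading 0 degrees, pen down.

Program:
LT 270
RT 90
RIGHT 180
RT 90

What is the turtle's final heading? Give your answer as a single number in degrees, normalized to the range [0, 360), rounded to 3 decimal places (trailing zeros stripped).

Answer: 270

Derivation:
Executing turtle program step by step:
Start: pos=(0,0), heading=0, pen down
LT 270: heading 0 -> 270
RT 90: heading 270 -> 180
RT 180: heading 180 -> 0
RT 90: heading 0 -> 270
Final: pos=(0,0), heading=270, 0 segment(s) drawn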